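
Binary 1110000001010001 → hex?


Group into 4-bit nibbles: 1110000001010001
  1110 = E
  0000 = 0
  0101 = 5
  0001 = 1
= 0xE051


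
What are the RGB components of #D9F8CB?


Hex: #D9F8CB
R = D9₁₆ = 217
G = F8₁₆ = 248
B = CB₁₆ = 203
= RGB(217, 248, 203)


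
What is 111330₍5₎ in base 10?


Positional values (base 5):
  0 × 5^0 = 0 × 1 = 0
  3 × 5^1 = 3 × 5 = 15
  3 × 5^2 = 3 × 25 = 75
  1 × 5^3 = 1 × 125 = 125
  1 × 5^4 = 1 × 625 = 625
  1 × 5^5 = 1 × 3125 = 3125
Sum = 0 + 15 + 75 + 125 + 625 + 3125
= 3965


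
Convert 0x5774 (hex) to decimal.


Positional values:
Position 0: 4 × 16^0 = 4 × 1 = 4
Position 1: 7 × 16^1 = 7 × 16 = 112
Position 2: 7 × 16^2 = 7 × 256 = 1792
Position 3: 5 × 16^3 = 5 × 4096 = 20480
Sum = 4 + 112 + 1792 + 20480
= 22388


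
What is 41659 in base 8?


Divide by 8 repeatedly:
41659 ÷ 8 = 5207 remainder 3
5207 ÷ 8 = 650 remainder 7
650 ÷ 8 = 81 remainder 2
81 ÷ 8 = 10 remainder 1
10 ÷ 8 = 1 remainder 2
1 ÷ 8 = 0 remainder 1
Reading remainders bottom-up:
= 0o121273


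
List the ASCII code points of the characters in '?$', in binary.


String: '?$'  (2 characters)
Per-character ASCII lookup:
  '?': special character: '?' = 63 → 111111
  '$': special character: '$' = 36 → 100100
= 111111 100100


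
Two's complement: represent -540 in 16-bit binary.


Original: 0000001000011100
Step 1 - Invert all bits: 1111110111100011
Step 2 - Add 1: 1111110111100011 + 1
= 1111110111100100 (represents -540)


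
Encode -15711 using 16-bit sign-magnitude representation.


Sign bit: 1 (negative)
Magnitude: 15711 = 011110101011111
= 1011110101011111


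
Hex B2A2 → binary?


Each hex digit → 4 binary bits:
  B = 1011
  2 = 0010
  A = 1010
  2 = 0010
Concatenate: 1011 0010 1010 0010
= 1011001010100010


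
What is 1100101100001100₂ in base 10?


Positional values:
Bit 2: 1 × 2^2 = 4
Bit 3: 1 × 2^3 = 8
Bit 8: 1 × 2^8 = 256
Bit 9: 1 × 2^9 = 512
Bit 11: 1 × 2^11 = 2048
Bit 14: 1 × 2^14 = 16384
Bit 15: 1 × 2^15 = 32768
Sum = 4 + 8 + 256 + 512 + 2048 + 16384 + 32768
= 51980


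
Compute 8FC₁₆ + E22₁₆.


Align and add column by column (LSB to MSB, each column mod 16 with carry):
  08FC
+ 0E22
  ----
  col 0: C(12) + 2(2) + 0 (carry in) = 14 → E(14), carry out 0
  col 1: F(15) + 2(2) + 0 (carry in) = 17 → 1(1), carry out 1
  col 2: 8(8) + E(14) + 1 (carry in) = 23 → 7(7), carry out 1
  col 3: 0(0) + 0(0) + 1 (carry in) = 1 → 1(1), carry out 0
Reading digits MSB→LSB: 171E
Strip leading zeros: 171E
= 0x171E


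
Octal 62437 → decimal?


Positional values:
Position 0: 7 × 8^0 = 7
Position 1: 3 × 8^1 = 24
Position 2: 4 × 8^2 = 256
Position 3: 2 × 8^3 = 1024
Position 4: 6 × 8^4 = 24576
Sum = 7 + 24 + 256 + 1024 + 24576
= 25887


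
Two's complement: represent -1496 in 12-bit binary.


Original: 010111011000
Step 1 - Invert all bits: 101000100111
Step 2 - Add 1: 101000100111 + 1
= 101000101000 (represents -1496)


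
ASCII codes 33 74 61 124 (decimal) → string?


Codes (decimal): 33 74 61 124
Per-code ASCII lookup:
  33  (special character) → '!'
  74  (range 65-90: uppercase, 74 - 65 = 9) → 'J'
  61  (special character) → '='
  124  (special character) → '|'
= '!J=|'


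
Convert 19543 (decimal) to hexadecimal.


Divide by 16 repeatedly:
19543 ÷ 16 = 1221 remainder 7 (7)
1221 ÷ 16 = 76 remainder 5 (5)
76 ÷ 16 = 4 remainder 12 (C)
4 ÷ 16 = 0 remainder 4 (4)
Reading remainders bottom-up:
= 0x4C57


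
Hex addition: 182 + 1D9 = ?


Align and add column by column (LSB to MSB, each column mod 16 with carry):
  0182
+ 01D9
  ----
  col 0: 2(2) + 9(9) + 0 (carry in) = 11 → B(11), carry out 0
  col 1: 8(8) + D(13) + 0 (carry in) = 21 → 5(5), carry out 1
  col 2: 1(1) + 1(1) + 1 (carry in) = 3 → 3(3), carry out 0
  col 3: 0(0) + 0(0) + 0 (carry in) = 0 → 0(0), carry out 0
Reading digits MSB→LSB: 035B
Strip leading zeros: 35B
= 0x35B


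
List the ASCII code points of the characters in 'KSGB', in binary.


String: 'KSGB'  (4 characters)
Per-character ASCII lookup:
  'K': uppercase starts at 65: 'K' = 65 + 10 = 75 → 1001011
  'S': uppercase starts at 65: 'S' = 65 + 18 = 83 → 1010011
  'G': uppercase starts at 65: 'G' = 65 + 6 = 71 → 1000111
  'B': uppercase starts at 65: 'B' = 65 + 1 = 66 → 1000010
= 1001011 1010011 1000111 1000010


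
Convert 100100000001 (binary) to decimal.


Positional values:
Bit 0: 1 × 2^0 = 1
Bit 8: 1 × 2^8 = 256
Bit 11: 1 × 2^11 = 2048
Sum = 1 + 256 + 2048
= 2305


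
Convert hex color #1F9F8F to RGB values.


Hex: #1F9F8F
R = 1F₁₆ = 31
G = 9F₁₆ = 159
B = 8F₁₆ = 143
= RGB(31, 159, 143)


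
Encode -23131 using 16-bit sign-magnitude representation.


Sign bit: 1 (negative)
Magnitude: 23131 = 101101001011011
= 1101101001011011


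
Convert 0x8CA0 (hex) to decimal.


Positional values:
Position 0: 0 × 16^0 = 0 × 1 = 0
Position 1: A × 16^1 = 10 × 16 = 160
Position 2: C × 16^2 = 12 × 256 = 3072
Position 3: 8 × 16^3 = 8 × 4096 = 32768
Sum = 0 + 160 + 3072 + 32768
= 36000


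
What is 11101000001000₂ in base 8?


Group into 3-bit groups: 011101000001000
  011 = 3
  101 = 5
  000 = 0
  001 = 1
  000 = 0
= 0o35010


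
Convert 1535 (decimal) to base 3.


Divide by 3 repeatedly:
1535 ÷ 3 = 511 remainder 2
511 ÷ 3 = 170 remainder 1
170 ÷ 3 = 56 remainder 2
56 ÷ 3 = 18 remainder 2
18 ÷ 3 = 6 remainder 0
6 ÷ 3 = 2 remainder 0
2 ÷ 3 = 0 remainder 2
Reading remainders bottom-up:
= 2002212


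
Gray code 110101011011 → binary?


Gray code: 110101011011
MSB stays the same: 1
Each subsequent bit = prev_binary XOR current_gray:
  B[1] = 1 XOR 1 = 0
  B[2] = 0 XOR 0 = 0
  B[3] = 0 XOR 1 = 1
  B[4] = 1 XOR 0 = 1
  B[5] = 1 XOR 1 = 0
  B[6] = 0 XOR 0 = 0
  B[7] = 0 XOR 1 = 1
  B[8] = 1 XOR 1 = 0
  B[9] = 0 XOR 0 = 0
  B[10] = 0 XOR 1 = 1
  B[11] = 1 XOR 1 = 0
= 100110010010 (2450 decimal)


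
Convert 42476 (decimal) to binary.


Divide by 2 repeatedly:
42476 ÷ 2 = 21238 remainder 0
21238 ÷ 2 = 10619 remainder 0
10619 ÷ 2 = 5309 remainder 1
5309 ÷ 2 = 2654 remainder 1
2654 ÷ 2 = 1327 remainder 0
1327 ÷ 2 = 663 remainder 1
663 ÷ 2 = 331 remainder 1
331 ÷ 2 = 165 remainder 1
165 ÷ 2 = 82 remainder 1
82 ÷ 2 = 41 remainder 0
41 ÷ 2 = 20 remainder 1
20 ÷ 2 = 10 remainder 0
10 ÷ 2 = 5 remainder 0
5 ÷ 2 = 2 remainder 1
2 ÷ 2 = 1 remainder 0
1 ÷ 2 = 0 remainder 1
Reading remainders bottom-up:
= 1010010111101100


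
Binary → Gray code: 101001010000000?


Binary: 101001010000000
Gray code: G = B XOR (B >> 1)
B >> 1 = 010100101000000
101001010000000 XOR 010100101000000:
  1 XOR 0 = 1
  0 XOR 1 = 1
  1 XOR 0 = 1
  0 XOR 1 = 1
  0 XOR 0 = 0
  1 XOR 0 = 1
  0 XOR 1 = 1
  1 XOR 0 = 1
  0 XOR 1 = 1
  0 XOR 0 = 0
  0 XOR 0 = 0
  0 XOR 0 = 0
  0 XOR 0 = 0
  0 XOR 0 = 0
  0 XOR 0 = 0
= 111101111000000


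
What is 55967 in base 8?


Divide by 8 repeatedly:
55967 ÷ 8 = 6995 remainder 7
6995 ÷ 8 = 874 remainder 3
874 ÷ 8 = 109 remainder 2
109 ÷ 8 = 13 remainder 5
13 ÷ 8 = 1 remainder 5
1 ÷ 8 = 0 remainder 1
Reading remainders bottom-up:
= 0o155237


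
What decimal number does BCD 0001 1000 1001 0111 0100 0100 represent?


Each 4-bit group → digit:
  0001 → 1
  1000 → 8
  1001 → 9
  0111 → 7
  0100 → 4
  0100 → 4
= 189744


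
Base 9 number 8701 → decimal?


Positional values (base 9):
  1 × 9^0 = 1 × 1 = 1
  0 × 9^1 = 0 × 9 = 0
  7 × 9^2 = 7 × 81 = 567
  8 × 9^3 = 8 × 729 = 5832
Sum = 1 + 0 + 567 + 5832
= 6400


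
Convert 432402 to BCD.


Each digit → 4-bit binary:
  4 → 0100
  3 → 0011
  2 → 0010
  4 → 0100
  0 → 0000
  2 → 0010
= 0100 0011 0010 0100 0000 0010


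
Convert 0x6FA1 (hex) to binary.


Each hex digit → 4 binary bits:
  6 = 0110
  F = 1111
  A = 1010
  1 = 0001
Concatenate: 0110 1111 1010 0001
= 0110111110100001


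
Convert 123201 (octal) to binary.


Each octal digit → 3 binary bits:
  1 = 001
  2 = 010
  3 = 011
  2 = 010
  0 = 000
  1 = 001
Concatenate: 001 010 011 010 000 001
= 001010011010000001


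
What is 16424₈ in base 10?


Positional values:
Position 0: 4 × 8^0 = 4
Position 1: 2 × 8^1 = 16
Position 2: 4 × 8^2 = 256
Position 3: 6 × 8^3 = 3072
Position 4: 1 × 8^4 = 4096
Sum = 4 + 16 + 256 + 3072 + 4096
= 7444


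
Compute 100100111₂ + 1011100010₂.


Align and add column by column (LSB to MSB, carry propagating):
  00100100111
+ 01011100010
  -----------
  col 0: 1 + 0 + 0 (carry in) = 1 → bit 1, carry out 0
  col 1: 1 + 1 + 0 (carry in) = 2 → bit 0, carry out 1
  col 2: 1 + 0 + 1 (carry in) = 2 → bit 0, carry out 1
  col 3: 0 + 0 + 1 (carry in) = 1 → bit 1, carry out 0
  col 4: 0 + 0 + 0 (carry in) = 0 → bit 0, carry out 0
  col 5: 1 + 1 + 0 (carry in) = 2 → bit 0, carry out 1
  col 6: 0 + 1 + 1 (carry in) = 2 → bit 0, carry out 1
  col 7: 0 + 1 + 1 (carry in) = 2 → bit 0, carry out 1
  col 8: 1 + 0 + 1 (carry in) = 2 → bit 0, carry out 1
  col 9: 0 + 1 + 1 (carry in) = 2 → bit 0, carry out 1
  col 10: 0 + 0 + 1 (carry in) = 1 → bit 1, carry out 0
Reading bits MSB→LSB: 10000001001
Strip leading zeros: 10000001001
= 10000001001


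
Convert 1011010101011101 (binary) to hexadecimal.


Group into 4-bit nibbles: 1011010101011101
  1011 = B
  0101 = 5
  0101 = 5
  1101 = D
= 0xB55D


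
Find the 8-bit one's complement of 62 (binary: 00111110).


Original: 00111110
Invert all bits:
  bit 0: 0 → 1
  bit 1: 0 → 1
  bit 2: 1 → 0
  bit 3: 1 → 0
  bit 4: 1 → 0
  bit 5: 1 → 0
  bit 6: 1 → 0
  bit 7: 0 → 1
= 11000001


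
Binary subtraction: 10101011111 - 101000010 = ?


Align and subtract column by column (LSB to MSB, borrowing when needed):
  10101011111
- 00101000010
  -----------
  col 0: (1 - 0 borrow-in) - 0 → 1 - 0 = 1, borrow out 0
  col 1: (1 - 0 borrow-in) - 1 → 1 - 1 = 0, borrow out 0
  col 2: (1 - 0 borrow-in) - 0 → 1 - 0 = 1, borrow out 0
  col 3: (1 - 0 borrow-in) - 0 → 1 - 0 = 1, borrow out 0
  col 4: (1 - 0 borrow-in) - 0 → 1 - 0 = 1, borrow out 0
  col 5: (0 - 0 borrow-in) - 0 → 0 - 0 = 0, borrow out 0
  col 6: (1 - 0 borrow-in) - 1 → 1 - 1 = 0, borrow out 0
  col 7: (0 - 0 borrow-in) - 0 → 0 - 0 = 0, borrow out 0
  col 8: (1 - 0 borrow-in) - 1 → 1 - 1 = 0, borrow out 0
  col 9: (0 - 0 borrow-in) - 0 → 0 - 0 = 0, borrow out 0
  col 10: (1 - 0 borrow-in) - 0 → 1 - 0 = 1, borrow out 0
Reading bits MSB→LSB: 10000011101
Strip leading zeros: 10000011101
= 10000011101


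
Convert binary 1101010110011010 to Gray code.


Binary: 1101010110011010
Gray code: G = B XOR (B >> 1)
B >> 1 = 0110101011001101
1101010110011010 XOR 0110101011001101:
  1 XOR 0 = 1
  1 XOR 1 = 0
  0 XOR 1 = 1
  1 XOR 0 = 1
  0 XOR 1 = 1
  1 XOR 0 = 1
  0 XOR 1 = 1
  1 XOR 0 = 1
  1 XOR 1 = 0
  0 XOR 1 = 1
  0 XOR 0 = 0
  1 XOR 0 = 1
  1 XOR 1 = 0
  0 XOR 1 = 1
  1 XOR 0 = 1
  0 XOR 1 = 1
= 1011111101010111


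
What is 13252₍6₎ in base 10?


Positional values (base 6):
  2 × 6^0 = 2 × 1 = 2
  5 × 6^1 = 5 × 6 = 30
  2 × 6^2 = 2 × 36 = 72
  3 × 6^3 = 3 × 216 = 648
  1 × 6^4 = 1 × 1296 = 1296
Sum = 2 + 30 + 72 + 648 + 1296
= 2048


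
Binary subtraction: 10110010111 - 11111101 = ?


Align and subtract column by column (LSB to MSB, borrowing when needed):
  10110010111
- 00011111101
  -----------
  col 0: (1 - 0 borrow-in) - 1 → 1 - 1 = 0, borrow out 0
  col 1: (1 - 0 borrow-in) - 0 → 1 - 0 = 1, borrow out 0
  col 2: (1 - 0 borrow-in) - 1 → 1 - 1 = 0, borrow out 0
  col 3: (0 - 0 borrow-in) - 1 → borrow from next column: (0+2) - 1 = 1, borrow out 1
  col 4: (1 - 1 borrow-in) - 1 → borrow from next column: (0+2) - 1 = 1, borrow out 1
  col 5: (0 - 1 borrow-in) - 1 → borrow from next column: (-1+2) - 1 = 0, borrow out 1
  col 6: (0 - 1 borrow-in) - 1 → borrow from next column: (-1+2) - 1 = 0, borrow out 1
  col 7: (1 - 1 borrow-in) - 1 → borrow from next column: (0+2) - 1 = 1, borrow out 1
  col 8: (1 - 1 borrow-in) - 0 → 0 - 0 = 0, borrow out 0
  col 9: (0 - 0 borrow-in) - 0 → 0 - 0 = 0, borrow out 0
  col 10: (1 - 0 borrow-in) - 0 → 1 - 0 = 1, borrow out 0
Reading bits MSB→LSB: 10010011010
Strip leading zeros: 10010011010
= 10010011010


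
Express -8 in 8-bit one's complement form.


Original: 00001000
Invert all bits:
  bit 0: 0 → 1
  bit 1: 0 → 1
  bit 2: 0 → 1
  bit 3: 0 → 1
  bit 4: 1 → 0
  bit 5: 0 → 1
  bit 6: 0 → 1
  bit 7: 0 → 1
= 11110111


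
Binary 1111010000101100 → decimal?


Positional values:
Bit 2: 1 × 2^2 = 4
Bit 3: 1 × 2^3 = 8
Bit 5: 1 × 2^5 = 32
Bit 10: 1 × 2^10 = 1024
Bit 12: 1 × 2^12 = 4096
Bit 13: 1 × 2^13 = 8192
Bit 14: 1 × 2^14 = 16384
Bit 15: 1 × 2^15 = 32768
Sum = 4 + 8 + 32 + 1024 + 4096 + 8192 + 16384 + 32768
= 62508


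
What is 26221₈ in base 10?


Positional values:
Position 0: 1 × 8^0 = 1
Position 1: 2 × 8^1 = 16
Position 2: 2 × 8^2 = 128
Position 3: 6 × 8^3 = 3072
Position 4: 2 × 8^4 = 8192
Sum = 1 + 16 + 128 + 3072 + 8192
= 11409


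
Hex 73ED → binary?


Each hex digit → 4 binary bits:
  7 = 0111
  3 = 0011
  E = 1110
  D = 1101
Concatenate: 0111 0011 1110 1101
= 0111001111101101


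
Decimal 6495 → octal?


Divide by 8 repeatedly:
6495 ÷ 8 = 811 remainder 7
811 ÷ 8 = 101 remainder 3
101 ÷ 8 = 12 remainder 5
12 ÷ 8 = 1 remainder 4
1 ÷ 8 = 0 remainder 1
Reading remainders bottom-up:
= 0o14537


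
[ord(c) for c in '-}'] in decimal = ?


String: '-}'  (2 characters)
Per-character ASCII lookup:
  '-': special character: '-' = 45
  '}': special character: '}' = 125
= 45 125


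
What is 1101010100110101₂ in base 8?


Group into 3-bit groups: 001101010100110101
  001 = 1
  101 = 5
  010 = 2
  100 = 4
  110 = 6
  101 = 5
= 0o152465


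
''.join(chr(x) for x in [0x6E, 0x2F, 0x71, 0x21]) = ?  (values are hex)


Codes (hex): 0x6E 0x2F 0x71 0x21
Per-code ASCII lookup:
  0x6E = 110  (range 97-122: lowercase, 110 - 97 = 13) → 'n'
  0x2F = 47  (special character) → '/'
  0x71 = 113  (range 97-122: lowercase, 113 - 97 = 16) → 'q'
  0x21 = 33  (special character) → '!'
= 'n/q!'


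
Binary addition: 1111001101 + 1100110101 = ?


Align and add column by column (LSB to MSB, carry propagating):
  01111001101
+ 01100110101
  -----------
  col 0: 1 + 1 + 0 (carry in) = 2 → bit 0, carry out 1
  col 1: 0 + 0 + 1 (carry in) = 1 → bit 1, carry out 0
  col 2: 1 + 1 + 0 (carry in) = 2 → bit 0, carry out 1
  col 3: 1 + 0 + 1 (carry in) = 2 → bit 0, carry out 1
  col 4: 0 + 1 + 1 (carry in) = 2 → bit 0, carry out 1
  col 5: 0 + 1 + 1 (carry in) = 2 → bit 0, carry out 1
  col 6: 1 + 0 + 1 (carry in) = 2 → bit 0, carry out 1
  col 7: 1 + 0 + 1 (carry in) = 2 → bit 0, carry out 1
  col 8: 1 + 1 + 1 (carry in) = 3 → bit 1, carry out 1
  col 9: 1 + 1 + 1 (carry in) = 3 → bit 1, carry out 1
  col 10: 0 + 0 + 1 (carry in) = 1 → bit 1, carry out 0
Reading bits MSB→LSB: 11100000010
Strip leading zeros: 11100000010
= 11100000010


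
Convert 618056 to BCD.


Each digit → 4-bit binary:
  6 → 0110
  1 → 0001
  8 → 1000
  0 → 0000
  5 → 0101
  6 → 0110
= 0110 0001 1000 0000 0101 0110


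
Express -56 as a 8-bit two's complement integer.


Original: 00111000
Step 1 - Invert all bits: 11000111
Step 2 - Add 1: 11000111 + 1
= 11001000 (represents -56)


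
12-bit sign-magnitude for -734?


Sign bit: 1 (negative)
Magnitude: 734 = 01011011110
= 101011011110


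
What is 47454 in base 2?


Divide by 2 repeatedly:
47454 ÷ 2 = 23727 remainder 0
23727 ÷ 2 = 11863 remainder 1
11863 ÷ 2 = 5931 remainder 1
5931 ÷ 2 = 2965 remainder 1
2965 ÷ 2 = 1482 remainder 1
1482 ÷ 2 = 741 remainder 0
741 ÷ 2 = 370 remainder 1
370 ÷ 2 = 185 remainder 0
185 ÷ 2 = 92 remainder 1
92 ÷ 2 = 46 remainder 0
46 ÷ 2 = 23 remainder 0
23 ÷ 2 = 11 remainder 1
11 ÷ 2 = 5 remainder 1
5 ÷ 2 = 2 remainder 1
2 ÷ 2 = 1 remainder 0
1 ÷ 2 = 0 remainder 1
Reading remainders bottom-up:
= 1011100101011110


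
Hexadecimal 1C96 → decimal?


Positional values:
Position 0: 6 × 16^0 = 6 × 1 = 6
Position 1: 9 × 16^1 = 9 × 16 = 144
Position 2: C × 16^2 = 12 × 256 = 3072
Position 3: 1 × 16^3 = 1 × 4096 = 4096
Sum = 6 + 144 + 3072 + 4096
= 7318


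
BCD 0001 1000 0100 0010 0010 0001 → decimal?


Each 4-bit group → digit:
  0001 → 1
  1000 → 8
  0100 → 4
  0010 → 2
  0010 → 2
  0001 → 1
= 184221


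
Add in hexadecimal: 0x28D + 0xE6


Align and add column by column (LSB to MSB, each column mod 16 with carry):
  028D
+ 00E6
  ----
  col 0: D(13) + 6(6) + 0 (carry in) = 19 → 3(3), carry out 1
  col 1: 8(8) + E(14) + 1 (carry in) = 23 → 7(7), carry out 1
  col 2: 2(2) + 0(0) + 1 (carry in) = 3 → 3(3), carry out 0
  col 3: 0(0) + 0(0) + 0 (carry in) = 0 → 0(0), carry out 0
Reading digits MSB→LSB: 0373
Strip leading zeros: 373
= 0x373


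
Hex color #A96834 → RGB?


Hex: #A96834
R = A9₁₆ = 169
G = 68₁₆ = 104
B = 34₁₆ = 52
= RGB(169, 104, 52)


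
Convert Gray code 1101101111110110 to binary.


Gray code: 1101101111110110
MSB stays the same: 1
Each subsequent bit = prev_binary XOR current_gray:
  B[1] = 1 XOR 1 = 0
  B[2] = 0 XOR 0 = 0
  B[3] = 0 XOR 1 = 1
  B[4] = 1 XOR 1 = 0
  B[5] = 0 XOR 0 = 0
  B[6] = 0 XOR 1 = 1
  B[7] = 1 XOR 1 = 0
  B[8] = 0 XOR 1 = 1
  B[9] = 1 XOR 1 = 0
  B[10] = 0 XOR 1 = 1
  B[11] = 1 XOR 1 = 0
  B[12] = 0 XOR 0 = 0
  B[13] = 0 XOR 1 = 1
  B[14] = 1 XOR 1 = 0
  B[15] = 0 XOR 0 = 0
= 1001001010100100 (37540 decimal)


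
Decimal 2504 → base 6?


Divide by 6 repeatedly:
2504 ÷ 6 = 417 remainder 2
417 ÷ 6 = 69 remainder 3
69 ÷ 6 = 11 remainder 3
11 ÷ 6 = 1 remainder 5
1 ÷ 6 = 0 remainder 1
Reading remainders bottom-up:
= 15332


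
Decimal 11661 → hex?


Divide by 16 repeatedly:
11661 ÷ 16 = 728 remainder 13 (D)
728 ÷ 16 = 45 remainder 8 (8)
45 ÷ 16 = 2 remainder 13 (D)
2 ÷ 16 = 0 remainder 2 (2)
Reading remainders bottom-up:
= 0x2D8D


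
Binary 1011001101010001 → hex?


Group into 4-bit nibbles: 1011001101010001
  1011 = B
  0011 = 3
  0101 = 5
  0001 = 1
= 0xB351


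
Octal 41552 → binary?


Each octal digit → 3 binary bits:
  4 = 100
  1 = 001
  5 = 101
  5 = 101
  2 = 010
Concatenate: 100 001 101 101 010
= 100001101101010


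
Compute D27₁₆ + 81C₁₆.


Align and add column by column (LSB to MSB, each column mod 16 with carry):
  0D27
+ 081C
  ----
  col 0: 7(7) + C(12) + 0 (carry in) = 19 → 3(3), carry out 1
  col 1: 2(2) + 1(1) + 1 (carry in) = 4 → 4(4), carry out 0
  col 2: D(13) + 8(8) + 0 (carry in) = 21 → 5(5), carry out 1
  col 3: 0(0) + 0(0) + 1 (carry in) = 1 → 1(1), carry out 0
Reading digits MSB→LSB: 1543
Strip leading zeros: 1543
= 0x1543


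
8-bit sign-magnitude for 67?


Sign bit: 0 (positive)
Magnitude: 67 = 1000011
= 01000011


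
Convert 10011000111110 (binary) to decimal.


Positional values:
Bit 1: 1 × 2^1 = 2
Bit 2: 1 × 2^2 = 4
Bit 3: 1 × 2^3 = 8
Bit 4: 1 × 2^4 = 16
Bit 5: 1 × 2^5 = 32
Bit 9: 1 × 2^9 = 512
Bit 10: 1 × 2^10 = 1024
Bit 13: 1 × 2^13 = 8192
Sum = 2 + 4 + 8 + 16 + 32 + 512 + 1024 + 8192
= 9790


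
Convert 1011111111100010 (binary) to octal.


Group into 3-bit groups: 001011111111100010
  001 = 1
  011 = 3
  111 = 7
  111 = 7
  100 = 4
  010 = 2
= 0o137742


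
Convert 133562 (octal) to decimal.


Positional values:
Position 0: 2 × 8^0 = 2
Position 1: 6 × 8^1 = 48
Position 2: 5 × 8^2 = 320
Position 3: 3 × 8^3 = 1536
Position 4: 3 × 8^4 = 12288
Position 5: 1 × 8^5 = 32768
Sum = 2 + 48 + 320 + 1536 + 12288 + 32768
= 46962


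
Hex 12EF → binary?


Each hex digit → 4 binary bits:
  1 = 0001
  2 = 0010
  E = 1110
  F = 1111
Concatenate: 0001 0010 1110 1111
= 0001001011101111


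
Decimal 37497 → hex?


Divide by 16 repeatedly:
37497 ÷ 16 = 2343 remainder 9 (9)
2343 ÷ 16 = 146 remainder 7 (7)
146 ÷ 16 = 9 remainder 2 (2)
9 ÷ 16 = 0 remainder 9 (9)
Reading remainders bottom-up:
= 0x9279


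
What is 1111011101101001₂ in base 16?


Group into 4-bit nibbles: 1111011101101001
  1111 = F
  0111 = 7
  0110 = 6
  1001 = 9
= 0xF769


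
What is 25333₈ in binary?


Each octal digit → 3 binary bits:
  2 = 010
  5 = 101
  3 = 011
  3 = 011
  3 = 011
Concatenate: 010 101 011 011 011
= 010101011011011


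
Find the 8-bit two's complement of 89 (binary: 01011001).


Original: 01011001
Step 1 - Invert all bits: 10100110
Step 2 - Add 1: 10100110 + 1
= 10100111 (represents -89)


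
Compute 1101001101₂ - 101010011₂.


Align and subtract column by column (LSB to MSB, borrowing when needed):
  1101001101
- 0101010011
  ----------
  col 0: (1 - 0 borrow-in) - 1 → 1 - 1 = 0, borrow out 0
  col 1: (0 - 0 borrow-in) - 1 → borrow from next column: (0+2) - 1 = 1, borrow out 1
  col 2: (1 - 1 borrow-in) - 0 → 0 - 0 = 0, borrow out 0
  col 3: (1 - 0 borrow-in) - 0 → 1 - 0 = 1, borrow out 0
  col 4: (0 - 0 borrow-in) - 1 → borrow from next column: (0+2) - 1 = 1, borrow out 1
  col 5: (0 - 1 borrow-in) - 0 → borrow from next column: (-1+2) - 0 = 1, borrow out 1
  col 6: (1 - 1 borrow-in) - 1 → borrow from next column: (0+2) - 1 = 1, borrow out 1
  col 7: (0 - 1 borrow-in) - 0 → borrow from next column: (-1+2) - 0 = 1, borrow out 1
  col 8: (1 - 1 borrow-in) - 1 → borrow from next column: (0+2) - 1 = 1, borrow out 1
  col 9: (1 - 1 borrow-in) - 0 → 0 - 0 = 0, borrow out 0
Reading bits MSB→LSB: 0111111010
Strip leading zeros: 111111010
= 111111010


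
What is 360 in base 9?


Divide by 9 repeatedly:
360 ÷ 9 = 40 remainder 0
40 ÷ 9 = 4 remainder 4
4 ÷ 9 = 0 remainder 4
Reading remainders bottom-up:
= 440


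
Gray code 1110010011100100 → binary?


Gray code: 1110010011100100
MSB stays the same: 1
Each subsequent bit = prev_binary XOR current_gray:
  B[1] = 1 XOR 1 = 0
  B[2] = 0 XOR 1 = 1
  B[3] = 1 XOR 0 = 1
  B[4] = 1 XOR 0 = 1
  B[5] = 1 XOR 1 = 0
  B[6] = 0 XOR 0 = 0
  B[7] = 0 XOR 0 = 0
  B[8] = 0 XOR 1 = 1
  B[9] = 1 XOR 1 = 0
  B[10] = 0 XOR 1 = 1
  B[11] = 1 XOR 0 = 1
  B[12] = 1 XOR 0 = 1
  B[13] = 1 XOR 1 = 0
  B[14] = 0 XOR 0 = 0
  B[15] = 0 XOR 0 = 0
= 1011100010111000 (47288 decimal)


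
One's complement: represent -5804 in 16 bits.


Original: 0001011010101100
Invert all bits:
  bit 0: 0 → 1
  bit 1: 0 → 1
  bit 2: 0 → 1
  bit 3: 1 → 0
  bit 4: 0 → 1
  bit 5: 1 → 0
  bit 6: 1 → 0
  bit 7: 0 → 1
  bit 8: 1 → 0
  bit 9: 0 → 1
  bit 10: 1 → 0
  bit 11: 0 → 1
  bit 12: 1 → 0
  bit 13: 1 → 0
  bit 14: 0 → 1
  bit 15: 0 → 1
= 1110100101010011


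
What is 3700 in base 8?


Divide by 8 repeatedly:
3700 ÷ 8 = 462 remainder 4
462 ÷ 8 = 57 remainder 6
57 ÷ 8 = 7 remainder 1
7 ÷ 8 = 0 remainder 7
Reading remainders bottom-up:
= 0o7164


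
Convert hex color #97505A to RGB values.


Hex: #97505A
R = 97₁₆ = 151
G = 50₁₆ = 80
B = 5A₁₆ = 90
= RGB(151, 80, 90)


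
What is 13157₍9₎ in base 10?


Positional values (base 9):
  7 × 9^0 = 7 × 1 = 7
  5 × 9^1 = 5 × 9 = 45
  1 × 9^2 = 1 × 81 = 81
  3 × 9^3 = 3 × 729 = 2187
  1 × 9^4 = 1 × 6561 = 6561
Sum = 7 + 45 + 81 + 2187 + 6561
= 8881


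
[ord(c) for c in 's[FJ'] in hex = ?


String: 's[FJ'  (4 characters)
Per-character ASCII lookup:
  's': lowercase starts at 97: 's' = 97 + 18 = 115 → 0x73
  '[': special character: '[' = 91 → 0x5B
  'F': uppercase starts at 65: 'F' = 65 + 5 = 70 → 0x46
  'J': uppercase starts at 65: 'J' = 65 + 9 = 74 → 0x4A
= 0x73 0x5B 0x46 0x4A


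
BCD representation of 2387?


Each digit → 4-bit binary:
  2 → 0010
  3 → 0011
  8 → 1000
  7 → 0111
= 0010 0011 1000 0111


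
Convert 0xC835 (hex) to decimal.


Positional values:
Position 0: 5 × 16^0 = 5 × 1 = 5
Position 1: 3 × 16^1 = 3 × 16 = 48
Position 2: 8 × 16^2 = 8 × 256 = 2048
Position 3: C × 16^3 = 12 × 4096 = 49152
Sum = 5 + 48 + 2048 + 49152
= 51253


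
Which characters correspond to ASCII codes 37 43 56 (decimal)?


Codes (decimal): 37 43 56
Per-code ASCII lookup:
  37  (special character) → '%'
  43  (special character) → '+'
  56  (range 48-57: digits, 56 - 48 = 8) → '8'
= '%+8'


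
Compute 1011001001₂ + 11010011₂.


Align and add column by column (LSB to MSB, carry propagating):
  01011001001
+ 00011010011
  -----------
  col 0: 1 + 1 + 0 (carry in) = 2 → bit 0, carry out 1
  col 1: 0 + 1 + 1 (carry in) = 2 → bit 0, carry out 1
  col 2: 0 + 0 + 1 (carry in) = 1 → bit 1, carry out 0
  col 3: 1 + 0 + 0 (carry in) = 1 → bit 1, carry out 0
  col 4: 0 + 1 + 0 (carry in) = 1 → bit 1, carry out 0
  col 5: 0 + 0 + 0 (carry in) = 0 → bit 0, carry out 0
  col 6: 1 + 1 + 0 (carry in) = 2 → bit 0, carry out 1
  col 7: 1 + 1 + 1 (carry in) = 3 → bit 1, carry out 1
  col 8: 0 + 0 + 1 (carry in) = 1 → bit 1, carry out 0
  col 9: 1 + 0 + 0 (carry in) = 1 → bit 1, carry out 0
  col 10: 0 + 0 + 0 (carry in) = 0 → bit 0, carry out 0
Reading bits MSB→LSB: 01110011100
Strip leading zeros: 1110011100
= 1110011100


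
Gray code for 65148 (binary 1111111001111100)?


Binary: 1111111001111100
Gray code: G = B XOR (B >> 1)
B >> 1 = 0111111100111110
1111111001111100 XOR 0111111100111110:
  1 XOR 0 = 1
  1 XOR 1 = 0
  1 XOR 1 = 0
  1 XOR 1 = 0
  1 XOR 1 = 0
  1 XOR 1 = 0
  1 XOR 1 = 0
  0 XOR 1 = 1
  0 XOR 0 = 0
  1 XOR 0 = 1
  1 XOR 1 = 0
  1 XOR 1 = 0
  1 XOR 1 = 0
  1 XOR 1 = 0
  0 XOR 1 = 1
  0 XOR 0 = 0
= 1000000101000010


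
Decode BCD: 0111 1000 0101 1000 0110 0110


Each 4-bit group → digit:
  0111 → 7
  1000 → 8
  0101 → 5
  1000 → 8
  0110 → 6
  0110 → 6
= 785866


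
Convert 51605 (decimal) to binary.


Divide by 2 repeatedly:
51605 ÷ 2 = 25802 remainder 1
25802 ÷ 2 = 12901 remainder 0
12901 ÷ 2 = 6450 remainder 1
6450 ÷ 2 = 3225 remainder 0
3225 ÷ 2 = 1612 remainder 1
1612 ÷ 2 = 806 remainder 0
806 ÷ 2 = 403 remainder 0
403 ÷ 2 = 201 remainder 1
201 ÷ 2 = 100 remainder 1
100 ÷ 2 = 50 remainder 0
50 ÷ 2 = 25 remainder 0
25 ÷ 2 = 12 remainder 1
12 ÷ 2 = 6 remainder 0
6 ÷ 2 = 3 remainder 0
3 ÷ 2 = 1 remainder 1
1 ÷ 2 = 0 remainder 1
Reading remainders bottom-up:
= 1100100110010101


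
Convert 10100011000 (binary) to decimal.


Positional values:
Bit 3: 1 × 2^3 = 8
Bit 4: 1 × 2^4 = 16
Bit 8: 1 × 2^8 = 256
Bit 10: 1 × 2^10 = 1024
Sum = 8 + 16 + 256 + 1024
= 1304


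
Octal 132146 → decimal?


Positional values:
Position 0: 6 × 8^0 = 6
Position 1: 4 × 8^1 = 32
Position 2: 1 × 8^2 = 64
Position 3: 2 × 8^3 = 1024
Position 4: 3 × 8^4 = 12288
Position 5: 1 × 8^5 = 32768
Sum = 6 + 32 + 64 + 1024 + 12288 + 32768
= 46182


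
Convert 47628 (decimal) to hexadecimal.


Divide by 16 repeatedly:
47628 ÷ 16 = 2976 remainder 12 (C)
2976 ÷ 16 = 186 remainder 0 (0)
186 ÷ 16 = 11 remainder 10 (A)
11 ÷ 16 = 0 remainder 11 (B)
Reading remainders bottom-up:
= 0xBA0C


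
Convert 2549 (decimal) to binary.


Divide by 2 repeatedly:
2549 ÷ 2 = 1274 remainder 1
1274 ÷ 2 = 637 remainder 0
637 ÷ 2 = 318 remainder 1
318 ÷ 2 = 159 remainder 0
159 ÷ 2 = 79 remainder 1
79 ÷ 2 = 39 remainder 1
39 ÷ 2 = 19 remainder 1
19 ÷ 2 = 9 remainder 1
9 ÷ 2 = 4 remainder 1
4 ÷ 2 = 2 remainder 0
2 ÷ 2 = 1 remainder 0
1 ÷ 2 = 0 remainder 1
Reading remainders bottom-up:
= 100111110101


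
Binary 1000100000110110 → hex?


Group into 4-bit nibbles: 1000100000110110
  1000 = 8
  1000 = 8
  0011 = 3
  0110 = 6
= 0x8836


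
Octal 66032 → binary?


Each octal digit → 3 binary bits:
  6 = 110
  6 = 110
  0 = 000
  3 = 011
  2 = 010
Concatenate: 110 110 000 011 010
= 110110000011010


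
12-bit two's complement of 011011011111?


Original: 011011011111
Step 1 - Invert all bits: 100100100000
Step 2 - Add 1: 100100100000 + 1
= 100100100001 (represents -1759)


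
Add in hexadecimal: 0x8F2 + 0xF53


Align and add column by column (LSB to MSB, each column mod 16 with carry):
  08F2
+ 0F53
  ----
  col 0: 2(2) + 3(3) + 0 (carry in) = 5 → 5(5), carry out 0
  col 1: F(15) + 5(5) + 0 (carry in) = 20 → 4(4), carry out 1
  col 2: 8(8) + F(15) + 1 (carry in) = 24 → 8(8), carry out 1
  col 3: 0(0) + 0(0) + 1 (carry in) = 1 → 1(1), carry out 0
Reading digits MSB→LSB: 1845
Strip leading zeros: 1845
= 0x1845


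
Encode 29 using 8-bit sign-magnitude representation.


Sign bit: 0 (positive)
Magnitude: 29 = 0011101
= 00011101


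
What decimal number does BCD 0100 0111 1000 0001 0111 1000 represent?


Each 4-bit group → digit:
  0100 → 4
  0111 → 7
  1000 → 8
  0001 → 1
  0111 → 7
  1000 → 8
= 478178


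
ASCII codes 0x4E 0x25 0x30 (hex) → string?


Codes (hex): 0x4E 0x25 0x30
Per-code ASCII lookup:
  0x4E = 78  (range 65-90: uppercase, 78 - 65 = 13) → 'N'
  0x25 = 37  (special character) → '%'
  0x30 = 48  (range 48-57: digits, 48 - 48 = 0) → '0'
= 'N%0'


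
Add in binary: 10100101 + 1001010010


Align and add column by column (LSB to MSB, carry propagating):
  00010100101
+ 01001010010
  -----------
  col 0: 1 + 0 + 0 (carry in) = 1 → bit 1, carry out 0
  col 1: 0 + 1 + 0 (carry in) = 1 → bit 1, carry out 0
  col 2: 1 + 0 + 0 (carry in) = 1 → bit 1, carry out 0
  col 3: 0 + 0 + 0 (carry in) = 0 → bit 0, carry out 0
  col 4: 0 + 1 + 0 (carry in) = 1 → bit 1, carry out 0
  col 5: 1 + 0 + 0 (carry in) = 1 → bit 1, carry out 0
  col 6: 0 + 1 + 0 (carry in) = 1 → bit 1, carry out 0
  col 7: 1 + 0 + 0 (carry in) = 1 → bit 1, carry out 0
  col 8: 0 + 0 + 0 (carry in) = 0 → bit 0, carry out 0
  col 9: 0 + 1 + 0 (carry in) = 1 → bit 1, carry out 0
  col 10: 0 + 0 + 0 (carry in) = 0 → bit 0, carry out 0
Reading bits MSB→LSB: 01011110111
Strip leading zeros: 1011110111
= 1011110111


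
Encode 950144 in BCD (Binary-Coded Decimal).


Each digit → 4-bit binary:
  9 → 1001
  5 → 0101
  0 → 0000
  1 → 0001
  4 → 0100
  4 → 0100
= 1001 0101 0000 0001 0100 0100


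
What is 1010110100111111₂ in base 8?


Group into 3-bit groups: 001010110100111111
  001 = 1
  010 = 2
  110 = 6
  100 = 4
  111 = 7
  111 = 7
= 0o126477


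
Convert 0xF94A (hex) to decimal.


Positional values:
Position 0: A × 16^0 = 10 × 1 = 10
Position 1: 4 × 16^1 = 4 × 16 = 64
Position 2: 9 × 16^2 = 9 × 256 = 2304
Position 3: F × 16^3 = 15 × 4096 = 61440
Sum = 10 + 64 + 2304 + 61440
= 63818


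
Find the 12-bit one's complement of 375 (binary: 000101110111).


Original: 000101110111
Invert all bits:
  bit 0: 0 → 1
  bit 1: 0 → 1
  bit 2: 0 → 1
  bit 3: 1 → 0
  bit 4: 0 → 1
  bit 5: 1 → 0
  bit 6: 1 → 0
  bit 7: 1 → 0
  bit 8: 0 → 1
  bit 9: 1 → 0
  bit 10: 1 → 0
  bit 11: 1 → 0
= 111010001000


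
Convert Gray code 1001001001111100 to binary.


Gray code: 1001001001111100
MSB stays the same: 1
Each subsequent bit = prev_binary XOR current_gray:
  B[1] = 1 XOR 0 = 1
  B[2] = 1 XOR 0 = 1
  B[3] = 1 XOR 1 = 0
  B[4] = 0 XOR 0 = 0
  B[5] = 0 XOR 0 = 0
  B[6] = 0 XOR 1 = 1
  B[7] = 1 XOR 0 = 1
  B[8] = 1 XOR 0 = 1
  B[9] = 1 XOR 1 = 0
  B[10] = 0 XOR 1 = 1
  B[11] = 1 XOR 1 = 0
  B[12] = 0 XOR 1 = 1
  B[13] = 1 XOR 1 = 0
  B[14] = 0 XOR 0 = 0
  B[15] = 0 XOR 0 = 0
= 1110001110101000 (58280 decimal)


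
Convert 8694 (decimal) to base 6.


Divide by 6 repeatedly:
8694 ÷ 6 = 1449 remainder 0
1449 ÷ 6 = 241 remainder 3
241 ÷ 6 = 40 remainder 1
40 ÷ 6 = 6 remainder 4
6 ÷ 6 = 1 remainder 0
1 ÷ 6 = 0 remainder 1
Reading remainders bottom-up:
= 104130


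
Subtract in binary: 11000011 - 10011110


Align and subtract column by column (LSB to MSB, borrowing when needed):
  11000011
- 10011110
  --------
  col 0: (1 - 0 borrow-in) - 0 → 1 - 0 = 1, borrow out 0
  col 1: (1 - 0 borrow-in) - 1 → 1 - 1 = 0, borrow out 0
  col 2: (0 - 0 borrow-in) - 1 → borrow from next column: (0+2) - 1 = 1, borrow out 1
  col 3: (0 - 1 borrow-in) - 1 → borrow from next column: (-1+2) - 1 = 0, borrow out 1
  col 4: (0 - 1 borrow-in) - 1 → borrow from next column: (-1+2) - 1 = 0, borrow out 1
  col 5: (0 - 1 borrow-in) - 0 → borrow from next column: (-1+2) - 0 = 1, borrow out 1
  col 6: (1 - 1 borrow-in) - 0 → 0 - 0 = 0, borrow out 0
  col 7: (1 - 0 borrow-in) - 1 → 1 - 1 = 0, borrow out 0
Reading bits MSB→LSB: 00100101
Strip leading zeros: 100101
= 100101


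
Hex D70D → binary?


Each hex digit → 4 binary bits:
  D = 1101
  7 = 0111
  0 = 0000
  D = 1101
Concatenate: 1101 0111 0000 1101
= 1101011100001101


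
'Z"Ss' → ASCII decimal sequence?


String: 'Z"Ss'  (4 characters)
Per-character ASCII lookup:
  'Z': uppercase starts at 65: 'Z' = 65 + 25 = 90
  '"': special character: '"' = 34
  'S': uppercase starts at 65: 'S' = 65 + 18 = 83
  's': lowercase starts at 97: 's' = 97 + 18 = 115
= 90 34 83 115


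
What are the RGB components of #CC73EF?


Hex: #CC73EF
R = CC₁₆ = 204
G = 73₁₆ = 115
B = EF₁₆ = 239
= RGB(204, 115, 239)


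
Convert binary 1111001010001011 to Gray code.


Binary: 1111001010001011
Gray code: G = B XOR (B >> 1)
B >> 1 = 0111100101000101
1111001010001011 XOR 0111100101000101:
  1 XOR 0 = 1
  1 XOR 1 = 0
  1 XOR 1 = 0
  1 XOR 1 = 0
  0 XOR 1 = 1
  0 XOR 0 = 0
  1 XOR 0 = 1
  0 XOR 1 = 1
  1 XOR 0 = 1
  0 XOR 1 = 1
  0 XOR 0 = 0
  0 XOR 0 = 0
  1 XOR 0 = 1
  0 XOR 1 = 1
  1 XOR 0 = 1
  1 XOR 1 = 0
= 1000101111001110


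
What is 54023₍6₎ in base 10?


Positional values (base 6):
  3 × 6^0 = 3 × 1 = 3
  2 × 6^1 = 2 × 6 = 12
  0 × 6^2 = 0 × 36 = 0
  4 × 6^3 = 4 × 216 = 864
  5 × 6^4 = 5 × 1296 = 6480
Sum = 3 + 12 + 0 + 864 + 6480
= 7359


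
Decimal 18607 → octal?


Divide by 8 repeatedly:
18607 ÷ 8 = 2325 remainder 7
2325 ÷ 8 = 290 remainder 5
290 ÷ 8 = 36 remainder 2
36 ÷ 8 = 4 remainder 4
4 ÷ 8 = 0 remainder 4
Reading remainders bottom-up:
= 0o44257


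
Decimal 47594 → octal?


Divide by 8 repeatedly:
47594 ÷ 8 = 5949 remainder 2
5949 ÷ 8 = 743 remainder 5
743 ÷ 8 = 92 remainder 7
92 ÷ 8 = 11 remainder 4
11 ÷ 8 = 1 remainder 3
1 ÷ 8 = 0 remainder 1
Reading remainders bottom-up:
= 0o134752


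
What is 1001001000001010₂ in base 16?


Group into 4-bit nibbles: 1001001000001010
  1001 = 9
  0010 = 2
  0000 = 0
  1010 = A
= 0x920A


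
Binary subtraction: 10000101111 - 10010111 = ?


Align and subtract column by column (LSB to MSB, borrowing when needed):
  10000101111
- 00010010111
  -----------
  col 0: (1 - 0 borrow-in) - 1 → 1 - 1 = 0, borrow out 0
  col 1: (1 - 0 borrow-in) - 1 → 1 - 1 = 0, borrow out 0
  col 2: (1 - 0 borrow-in) - 1 → 1 - 1 = 0, borrow out 0
  col 3: (1 - 0 borrow-in) - 0 → 1 - 0 = 1, borrow out 0
  col 4: (0 - 0 borrow-in) - 1 → borrow from next column: (0+2) - 1 = 1, borrow out 1
  col 5: (1 - 1 borrow-in) - 0 → 0 - 0 = 0, borrow out 0
  col 6: (0 - 0 borrow-in) - 0 → 0 - 0 = 0, borrow out 0
  col 7: (0 - 0 borrow-in) - 1 → borrow from next column: (0+2) - 1 = 1, borrow out 1
  col 8: (0 - 1 borrow-in) - 0 → borrow from next column: (-1+2) - 0 = 1, borrow out 1
  col 9: (0 - 1 borrow-in) - 0 → borrow from next column: (-1+2) - 0 = 1, borrow out 1
  col 10: (1 - 1 borrow-in) - 0 → 0 - 0 = 0, borrow out 0
Reading bits MSB→LSB: 01110011000
Strip leading zeros: 1110011000
= 1110011000


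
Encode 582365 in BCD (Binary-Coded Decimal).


Each digit → 4-bit binary:
  5 → 0101
  8 → 1000
  2 → 0010
  3 → 0011
  6 → 0110
  5 → 0101
= 0101 1000 0010 0011 0110 0101


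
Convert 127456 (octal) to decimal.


Positional values:
Position 0: 6 × 8^0 = 6
Position 1: 5 × 8^1 = 40
Position 2: 4 × 8^2 = 256
Position 3: 7 × 8^3 = 3584
Position 4: 2 × 8^4 = 8192
Position 5: 1 × 8^5 = 32768
Sum = 6 + 40 + 256 + 3584 + 8192 + 32768
= 44846


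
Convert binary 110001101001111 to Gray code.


Binary: 110001101001111
Gray code: G = B XOR (B >> 1)
B >> 1 = 011000110100111
110001101001111 XOR 011000110100111:
  1 XOR 0 = 1
  1 XOR 1 = 0
  0 XOR 1 = 1
  0 XOR 0 = 0
  0 XOR 0 = 0
  1 XOR 0 = 1
  1 XOR 1 = 0
  0 XOR 1 = 1
  1 XOR 0 = 1
  0 XOR 1 = 1
  0 XOR 0 = 0
  1 XOR 0 = 1
  1 XOR 1 = 0
  1 XOR 1 = 0
  1 XOR 1 = 0
= 101001011101000


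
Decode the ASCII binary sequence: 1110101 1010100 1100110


Codes (binary): 1110101 1010100 1100110
Per-code ASCII lookup:
  1110101 = 117  (range 97-122: lowercase, 117 - 97 = 20) → 'u'
  1010100 = 84  (range 65-90: uppercase, 84 - 65 = 19) → 'T'
  1100110 = 102  (range 97-122: lowercase, 102 - 97 = 5) → 'f'
= 'uTf'


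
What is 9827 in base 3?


Divide by 3 repeatedly:
9827 ÷ 3 = 3275 remainder 2
3275 ÷ 3 = 1091 remainder 2
1091 ÷ 3 = 363 remainder 2
363 ÷ 3 = 121 remainder 0
121 ÷ 3 = 40 remainder 1
40 ÷ 3 = 13 remainder 1
13 ÷ 3 = 4 remainder 1
4 ÷ 3 = 1 remainder 1
1 ÷ 3 = 0 remainder 1
Reading remainders bottom-up:
= 111110222


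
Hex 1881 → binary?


Each hex digit → 4 binary bits:
  1 = 0001
  8 = 1000
  8 = 1000
  1 = 0001
Concatenate: 0001 1000 1000 0001
= 0001100010000001


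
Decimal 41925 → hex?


Divide by 16 repeatedly:
41925 ÷ 16 = 2620 remainder 5 (5)
2620 ÷ 16 = 163 remainder 12 (C)
163 ÷ 16 = 10 remainder 3 (3)
10 ÷ 16 = 0 remainder 10 (A)
Reading remainders bottom-up:
= 0xA3C5


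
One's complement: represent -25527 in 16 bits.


Original: 0110001110110111
Invert all bits:
  bit 0: 0 → 1
  bit 1: 1 → 0
  bit 2: 1 → 0
  bit 3: 0 → 1
  bit 4: 0 → 1
  bit 5: 0 → 1
  bit 6: 1 → 0
  bit 7: 1 → 0
  bit 8: 1 → 0
  bit 9: 0 → 1
  bit 10: 1 → 0
  bit 11: 1 → 0
  bit 12: 0 → 1
  bit 13: 1 → 0
  bit 14: 1 → 0
  bit 15: 1 → 0
= 1001110001001000


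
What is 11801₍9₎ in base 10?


Positional values (base 9):
  1 × 9^0 = 1 × 1 = 1
  0 × 9^1 = 0 × 9 = 0
  8 × 9^2 = 8 × 81 = 648
  1 × 9^3 = 1 × 729 = 729
  1 × 9^4 = 1 × 6561 = 6561
Sum = 1 + 0 + 648 + 729 + 6561
= 7939


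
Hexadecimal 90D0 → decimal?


Positional values:
Position 0: 0 × 16^0 = 0 × 1 = 0
Position 1: D × 16^1 = 13 × 16 = 208
Position 2: 0 × 16^2 = 0 × 256 = 0
Position 3: 9 × 16^3 = 9 × 4096 = 36864
Sum = 0 + 208 + 0 + 36864
= 37072


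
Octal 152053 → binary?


Each octal digit → 3 binary bits:
  1 = 001
  5 = 101
  2 = 010
  0 = 000
  5 = 101
  3 = 011
Concatenate: 001 101 010 000 101 011
= 001101010000101011


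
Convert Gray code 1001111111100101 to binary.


Gray code: 1001111111100101
MSB stays the same: 1
Each subsequent bit = prev_binary XOR current_gray:
  B[1] = 1 XOR 0 = 1
  B[2] = 1 XOR 0 = 1
  B[3] = 1 XOR 1 = 0
  B[4] = 0 XOR 1 = 1
  B[5] = 1 XOR 1 = 0
  B[6] = 0 XOR 1 = 1
  B[7] = 1 XOR 1 = 0
  B[8] = 0 XOR 1 = 1
  B[9] = 1 XOR 1 = 0
  B[10] = 0 XOR 1 = 1
  B[11] = 1 XOR 0 = 1
  B[12] = 1 XOR 0 = 1
  B[13] = 1 XOR 1 = 0
  B[14] = 0 XOR 0 = 0
  B[15] = 0 XOR 1 = 1
= 1110101010111001 (60089 decimal)


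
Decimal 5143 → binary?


Divide by 2 repeatedly:
5143 ÷ 2 = 2571 remainder 1
2571 ÷ 2 = 1285 remainder 1
1285 ÷ 2 = 642 remainder 1
642 ÷ 2 = 321 remainder 0
321 ÷ 2 = 160 remainder 1
160 ÷ 2 = 80 remainder 0
80 ÷ 2 = 40 remainder 0
40 ÷ 2 = 20 remainder 0
20 ÷ 2 = 10 remainder 0
10 ÷ 2 = 5 remainder 0
5 ÷ 2 = 2 remainder 1
2 ÷ 2 = 1 remainder 0
1 ÷ 2 = 0 remainder 1
Reading remainders bottom-up:
= 1010000010111


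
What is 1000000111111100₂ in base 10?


Positional values:
Bit 2: 1 × 2^2 = 4
Bit 3: 1 × 2^3 = 8
Bit 4: 1 × 2^4 = 16
Bit 5: 1 × 2^5 = 32
Bit 6: 1 × 2^6 = 64
Bit 7: 1 × 2^7 = 128
Bit 8: 1 × 2^8 = 256
Bit 15: 1 × 2^15 = 32768
Sum = 4 + 8 + 16 + 32 + 64 + 128 + 256 + 32768
= 33276


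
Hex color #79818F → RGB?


Hex: #79818F
R = 79₁₆ = 121
G = 81₁₆ = 129
B = 8F₁₆ = 143
= RGB(121, 129, 143)


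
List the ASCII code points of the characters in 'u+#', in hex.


String: 'u+#'  (3 characters)
Per-character ASCII lookup:
  'u': lowercase starts at 97: 'u' = 97 + 20 = 117 → 0x75
  '+': special character: '+' = 43 → 0x2B
  '#': special character: '#' = 35 → 0x23
= 0x75 0x2B 0x23


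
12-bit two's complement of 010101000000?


Original: 010101000000
Step 1 - Invert all bits: 101010111111
Step 2 - Add 1: 101010111111 + 1
= 101011000000 (represents -1344)
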